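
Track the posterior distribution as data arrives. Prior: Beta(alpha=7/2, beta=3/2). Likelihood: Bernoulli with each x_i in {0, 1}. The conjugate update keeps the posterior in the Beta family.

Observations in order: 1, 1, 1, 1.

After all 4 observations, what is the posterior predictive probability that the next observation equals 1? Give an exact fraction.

5/6

obs 1: x=1 → posterior Beta(9/2, 3/2)
obs 2: x=1 → posterior Beta(11/2, 3/2)
obs 3: x=1 → posterior Beta(13/2, 3/2)
obs 4: x=1 → posterior Beta(15/2, 3/2)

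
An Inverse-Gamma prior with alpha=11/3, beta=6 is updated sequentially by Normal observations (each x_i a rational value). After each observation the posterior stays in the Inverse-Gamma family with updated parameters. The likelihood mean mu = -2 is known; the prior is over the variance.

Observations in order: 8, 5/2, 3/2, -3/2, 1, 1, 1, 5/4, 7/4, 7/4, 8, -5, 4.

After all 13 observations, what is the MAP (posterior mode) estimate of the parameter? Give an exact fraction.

17061/1072

obs 1: x=8 → posterior Inverse-Gamma(25/6, 56)
obs 2: x=5/2 → posterior Inverse-Gamma(14/3, 529/8)
obs 3: x=3/2 → posterior Inverse-Gamma(31/6, 289/4)
obs 4: x=-3/2 → posterior Inverse-Gamma(17/3, 579/8)
obs 5: x=1 → posterior Inverse-Gamma(37/6, 615/8)
obs 6: x=1 → posterior Inverse-Gamma(20/3, 651/8)
obs 7: x=1 → posterior Inverse-Gamma(43/6, 687/8)
obs 8: x=5/4 → posterior Inverse-Gamma(23/3, 2917/32)
obs 9: x=7/4 → posterior Inverse-Gamma(49/6, 1571/16)
obs 10: x=7/4 → posterior Inverse-Gamma(26/3, 3367/32)
obs 11: x=8 → posterior Inverse-Gamma(55/6, 4967/32)
obs 12: x=-5 → posterior Inverse-Gamma(29/3, 5111/32)
obs 13: x=4 → posterior Inverse-Gamma(61/6, 5687/32)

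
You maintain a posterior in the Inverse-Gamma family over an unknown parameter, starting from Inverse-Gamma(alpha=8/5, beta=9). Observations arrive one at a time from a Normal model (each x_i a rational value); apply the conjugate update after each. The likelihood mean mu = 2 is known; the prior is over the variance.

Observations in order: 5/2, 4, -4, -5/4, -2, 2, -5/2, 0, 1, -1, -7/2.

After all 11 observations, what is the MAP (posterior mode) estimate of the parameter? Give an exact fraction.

11945/1296

obs 1: x=5/2 → posterior Inverse-Gamma(21/10, 73/8)
obs 2: x=4 → posterior Inverse-Gamma(13/5, 89/8)
obs 3: x=-4 → posterior Inverse-Gamma(31/10, 233/8)
obs 4: x=-5/4 → posterior Inverse-Gamma(18/5, 1101/32)
obs 5: x=-2 → posterior Inverse-Gamma(41/10, 1357/32)
obs 6: x=2 → posterior Inverse-Gamma(23/5, 1357/32)
obs 7: x=-5/2 → posterior Inverse-Gamma(51/10, 1681/32)
obs 8: x=0 → posterior Inverse-Gamma(28/5, 1745/32)
obs 9: x=1 → posterior Inverse-Gamma(61/10, 1761/32)
obs 10: x=-1 → posterior Inverse-Gamma(33/5, 1905/32)
obs 11: x=-7/2 → posterior Inverse-Gamma(71/10, 2389/32)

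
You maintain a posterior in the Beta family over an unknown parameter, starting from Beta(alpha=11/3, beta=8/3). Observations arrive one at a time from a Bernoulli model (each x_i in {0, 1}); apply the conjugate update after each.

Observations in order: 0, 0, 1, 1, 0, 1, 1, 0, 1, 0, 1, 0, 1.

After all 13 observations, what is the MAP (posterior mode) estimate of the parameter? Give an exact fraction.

obs 1: x=0 → posterior Beta(11/3, 11/3)
obs 2: x=0 → posterior Beta(11/3, 14/3)
obs 3: x=1 → posterior Beta(14/3, 14/3)
obs 4: x=1 → posterior Beta(17/3, 14/3)
obs 5: x=0 → posterior Beta(17/3, 17/3)
obs 6: x=1 → posterior Beta(20/3, 17/3)
obs 7: x=1 → posterior Beta(23/3, 17/3)
obs 8: x=0 → posterior Beta(23/3, 20/3)
obs 9: x=1 → posterior Beta(26/3, 20/3)
obs 10: x=0 → posterior Beta(26/3, 23/3)
obs 11: x=1 → posterior Beta(29/3, 23/3)
obs 12: x=0 → posterior Beta(29/3, 26/3)
obs 13: x=1 → posterior Beta(32/3, 26/3)

29/52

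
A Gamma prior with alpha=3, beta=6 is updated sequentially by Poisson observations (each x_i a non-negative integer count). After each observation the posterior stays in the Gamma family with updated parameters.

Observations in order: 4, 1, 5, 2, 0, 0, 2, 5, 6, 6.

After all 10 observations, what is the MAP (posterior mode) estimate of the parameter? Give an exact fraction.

obs 1: x=4 → posterior Gamma(7, 7)
obs 2: x=1 → posterior Gamma(8, 8)
obs 3: x=5 → posterior Gamma(13, 9)
obs 4: x=2 → posterior Gamma(15, 10)
obs 5: x=0 → posterior Gamma(15, 11)
obs 6: x=0 → posterior Gamma(15, 12)
obs 7: x=2 → posterior Gamma(17, 13)
obs 8: x=5 → posterior Gamma(22, 14)
obs 9: x=6 → posterior Gamma(28, 15)
obs 10: x=6 → posterior Gamma(34, 16)

33/16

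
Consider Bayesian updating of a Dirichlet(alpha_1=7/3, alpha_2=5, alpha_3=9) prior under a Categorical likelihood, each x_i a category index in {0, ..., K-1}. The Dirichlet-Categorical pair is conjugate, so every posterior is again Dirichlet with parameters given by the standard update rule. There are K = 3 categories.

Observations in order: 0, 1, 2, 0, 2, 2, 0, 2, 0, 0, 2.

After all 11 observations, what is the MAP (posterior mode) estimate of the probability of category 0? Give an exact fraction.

obs 1: x=0 → posterior Dirichlet(10/3, 5, 9)
obs 2: x=1 → posterior Dirichlet(10/3, 6, 9)
obs 3: x=2 → posterior Dirichlet(10/3, 6, 10)
obs 4: x=0 → posterior Dirichlet(13/3, 6, 10)
obs 5: x=2 → posterior Dirichlet(13/3, 6, 11)
obs 6: x=2 → posterior Dirichlet(13/3, 6, 12)
obs 7: x=0 → posterior Dirichlet(16/3, 6, 12)
obs 8: x=2 → posterior Dirichlet(16/3, 6, 13)
obs 9: x=0 → posterior Dirichlet(19/3, 6, 13)
obs 10: x=0 → posterior Dirichlet(22/3, 6, 13)
obs 11: x=2 → posterior Dirichlet(22/3, 6, 14)

19/73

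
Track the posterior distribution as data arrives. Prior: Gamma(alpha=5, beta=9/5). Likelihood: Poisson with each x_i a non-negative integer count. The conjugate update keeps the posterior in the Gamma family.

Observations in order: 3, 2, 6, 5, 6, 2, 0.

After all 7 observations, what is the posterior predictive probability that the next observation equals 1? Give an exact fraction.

66297266185420992930882917141624821342430906286080/508021860739623365322188197652216501772434524836001

obs 1: x=3 → posterior Gamma(8, 14/5)
obs 2: x=2 → posterior Gamma(10, 19/5)
obs 3: x=6 → posterior Gamma(16, 24/5)
obs 4: x=5 → posterior Gamma(21, 29/5)
obs 5: x=6 → posterior Gamma(27, 34/5)
obs 6: x=2 → posterior Gamma(29, 39/5)
obs 7: x=0 → posterior Gamma(29, 44/5)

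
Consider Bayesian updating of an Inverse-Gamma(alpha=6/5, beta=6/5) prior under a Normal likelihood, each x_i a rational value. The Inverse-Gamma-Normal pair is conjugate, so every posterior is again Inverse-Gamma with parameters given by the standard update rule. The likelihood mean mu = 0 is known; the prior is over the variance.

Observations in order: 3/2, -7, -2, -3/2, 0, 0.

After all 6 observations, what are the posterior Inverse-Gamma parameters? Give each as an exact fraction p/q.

obs 1: x=3/2 → posterior Inverse-Gamma(17/10, 93/40)
obs 2: x=-7 → posterior Inverse-Gamma(11/5, 1073/40)
obs 3: x=-2 → posterior Inverse-Gamma(27/10, 1153/40)
obs 4: x=-3/2 → posterior Inverse-Gamma(16/5, 599/20)
obs 5: x=0 → posterior Inverse-Gamma(37/10, 599/20)
obs 6: x=0 → posterior Inverse-Gamma(21/5, 599/20)

alpha=21/5, beta=599/20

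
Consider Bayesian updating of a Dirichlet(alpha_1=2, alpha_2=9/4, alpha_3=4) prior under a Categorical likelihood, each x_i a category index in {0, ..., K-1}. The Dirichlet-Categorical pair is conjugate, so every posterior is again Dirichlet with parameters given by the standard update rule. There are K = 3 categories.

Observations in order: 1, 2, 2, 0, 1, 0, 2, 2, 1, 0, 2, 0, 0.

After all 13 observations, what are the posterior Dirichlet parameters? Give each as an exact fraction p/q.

alpha_1=7, alpha_2=21/4, alpha_3=9

obs 1: x=1 → posterior Dirichlet(2, 13/4, 4)
obs 2: x=2 → posterior Dirichlet(2, 13/4, 5)
obs 3: x=2 → posterior Dirichlet(2, 13/4, 6)
obs 4: x=0 → posterior Dirichlet(3, 13/4, 6)
obs 5: x=1 → posterior Dirichlet(3, 17/4, 6)
obs 6: x=0 → posterior Dirichlet(4, 17/4, 6)
obs 7: x=2 → posterior Dirichlet(4, 17/4, 7)
obs 8: x=2 → posterior Dirichlet(4, 17/4, 8)
obs 9: x=1 → posterior Dirichlet(4, 21/4, 8)
obs 10: x=0 → posterior Dirichlet(5, 21/4, 8)
obs 11: x=2 → posterior Dirichlet(5, 21/4, 9)
obs 12: x=0 → posterior Dirichlet(6, 21/4, 9)
obs 13: x=0 → posterior Dirichlet(7, 21/4, 9)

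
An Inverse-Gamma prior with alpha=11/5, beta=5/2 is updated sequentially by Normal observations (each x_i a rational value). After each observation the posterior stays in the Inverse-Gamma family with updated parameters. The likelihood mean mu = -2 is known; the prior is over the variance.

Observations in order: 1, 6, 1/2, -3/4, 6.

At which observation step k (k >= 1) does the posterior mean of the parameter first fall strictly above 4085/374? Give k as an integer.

obs 1: x=1 → posterior Inverse-Gamma(27/10, 7)
obs 2: x=6 → posterior Inverse-Gamma(16/5, 39)
obs 3: x=1/2 → posterior Inverse-Gamma(37/10, 337/8)
obs 4: x=-3/4 → posterior Inverse-Gamma(21/5, 1373/32)
obs 5: x=6 → posterior Inverse-Gamma(47/10, 2397/32)

k = 2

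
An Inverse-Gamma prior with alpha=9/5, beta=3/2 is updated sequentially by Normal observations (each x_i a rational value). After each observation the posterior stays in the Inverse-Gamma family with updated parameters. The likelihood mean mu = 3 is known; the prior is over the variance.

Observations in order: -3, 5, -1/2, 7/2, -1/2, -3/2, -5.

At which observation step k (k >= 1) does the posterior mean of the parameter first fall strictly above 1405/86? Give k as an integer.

k = 7

obs 1: x=-3 → posterior Inverse-Gamma(23/10, 39/2)
obs 2: x=5 → posterior Inverse-Gamma(14/5, 43/2)
obs 3: x=-1/2 → posterior Inverse-Gamma(33/10, 221/8)
obs 4: x=7/2 → posterior Inverse-Gamma(19/5, 111/4)
obs 5: x=-1/2 → posterior Inverse-Gamma(43/10, 271/8)
obs 6: x=-3/2 → posterior Inverse-Gamma(24/5, 44)
obs 7: x=-5 → posterior Inverse-Gamma(53/10, 76)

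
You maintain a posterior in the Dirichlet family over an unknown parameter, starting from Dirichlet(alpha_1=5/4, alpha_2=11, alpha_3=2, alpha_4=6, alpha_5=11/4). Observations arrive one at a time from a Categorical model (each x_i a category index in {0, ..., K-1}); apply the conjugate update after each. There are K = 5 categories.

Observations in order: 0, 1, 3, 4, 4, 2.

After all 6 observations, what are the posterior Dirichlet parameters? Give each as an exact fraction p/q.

alpha_1=9/4, alpha_2=12, alpha_3=3, alpha_4=7, alpha_5=19/4

obs 1: x=0 → posterior Dirichlet(9/4, 11, 2, 6, 11/4)
obs 2: x=1 → posterior Dirichlet(9/4, 12, 2, 6, 11/4)
obs 3: x=3 → posterior Dirichlet(9/4, 12, 2, 7, 11/4)
obs 4: x=4 → posterior Dirichlet(9/4, 12, 2, 7, 15/4)
obs 5: x=4 → posterior Dirichlet(9/4, 12, 2, 7, 19/4)
obs 6: x=2 → posterior Dirichlet(9/4, 12, 3, 7, 19/4)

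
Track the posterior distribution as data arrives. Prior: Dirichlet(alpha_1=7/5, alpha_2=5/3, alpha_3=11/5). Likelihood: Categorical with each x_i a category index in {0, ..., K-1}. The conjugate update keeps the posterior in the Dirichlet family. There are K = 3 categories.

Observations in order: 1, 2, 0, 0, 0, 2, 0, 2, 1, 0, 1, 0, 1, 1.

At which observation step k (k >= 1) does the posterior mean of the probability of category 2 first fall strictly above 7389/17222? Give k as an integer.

k = 2

obs 1: x=1 → posterior Dirichlet(7/5, 8/3, 11/5)
obs 2: x=2 → posterior Dirichlet(7/5, 8/3, 16/5)
obs 3: x=0 → posterior Dirichlet(12/5, 8/3, 16/5)
obs 4: x=0 → posterior Dirichlet(17/5, 8/3, 16/5)
obs 5: x=0 → posterior Dirichlet(22/5, 8/3, 16/5)
obs 6: x=2 → posterior Dirichlet(22/5, 8/3, 21/5)
obs 7: x=0 → posterior Dirichlet(27/5, 8/3, 21/5)
obs 8: x=2 → posterior Dirichlet(27/5, 8/3, 26/5)
obs 9: x=1 → posterior Dirichlet(27/5, 11/3, 26/5)
obs 10: x=0 → posterior Dirichlet(32/5, 11/3, 26/5)
obs 11: x=1 → posterior Dirichlet(32/5, 14/3, 26/5)
obs 12: x=0 → posterior Dirichlet(37/5, 14/3, 26/5)
obs 13: x=1 → posterior Dirichlet(37/5, 17/3, 26/5)
obs 14: x=1 → posterior Dirichlet(37/5, 20/3, 26/5)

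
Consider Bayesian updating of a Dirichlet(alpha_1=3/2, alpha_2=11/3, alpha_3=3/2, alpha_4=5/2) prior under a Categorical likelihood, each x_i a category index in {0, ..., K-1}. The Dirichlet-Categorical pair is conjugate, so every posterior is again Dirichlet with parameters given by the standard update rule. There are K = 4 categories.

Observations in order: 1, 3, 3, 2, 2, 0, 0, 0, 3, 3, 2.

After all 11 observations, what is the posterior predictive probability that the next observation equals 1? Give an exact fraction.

obs 1: x=1 → posterior Dirichlet(3/2, 14/3, 3/2, 5/2)
obs 2: x=3 → posterior Dirichlet(3/2, 14/3, 3/2, 7/2)
obs 3: x=3 → posterior Dirichlet(3/2, 14/3, 3/2, 9/2)
obs 4: x=2 → posterior Dirichlet(3/2, 14/3, 5/2, 9/2)
obs 5: x=2 → posterior Dirichlet(3/2, 14/3, 7/2, 9/2)
obs 6: x=0 → posterior Dirichlet(5/2, 14/3, 7/2, 9/2)
obs 7: x=0 → posterior Dirichlet(7/2, 14/3, 7/2, 9/2)
obs 8: x=0 → posterior Dirichlet(9/2, 14/3, 7/2, 9/2)
obs 9: x=3 → posterior Dirichlet(9/2, 14/3, 7/2, 11/2)
obs 10: x=3 → posterior Dirichlet(9/2, 14/3, 7/2, 13/2)
obs 11: x=2 → posterior Dirichlet(9/2, 14/3, 9/2, 13/2)

28/121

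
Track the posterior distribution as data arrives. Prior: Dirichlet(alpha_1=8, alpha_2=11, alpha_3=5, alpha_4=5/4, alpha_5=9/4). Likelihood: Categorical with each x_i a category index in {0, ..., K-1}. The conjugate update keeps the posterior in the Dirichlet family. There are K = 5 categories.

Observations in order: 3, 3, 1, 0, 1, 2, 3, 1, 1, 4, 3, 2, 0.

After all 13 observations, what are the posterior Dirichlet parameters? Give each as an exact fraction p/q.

alpha_1=10, alpha_2=15, alpha_3=7, alpha_4=21/4, alpha_5=13/4

obs 1: x=3 → posterior Dirichlet(8, 11, 5, 9/4, 9/4)
obs 2: x=3 → posterior Dirichlet(8, 11, 5, 13/4, 9/4)
obs 3: x=1 → posterior Dirichlet(8, 12, 5, 13/4, 9/4)
obs 4: x=0 → posterior Dirichlet(9, 12, 5, 13/4, 9/4)
obs 5: x=1 → posterior Dirichlet(9, 13, 5, 13/4, 9/4)
obs 6: x=2 → posterior Dirichlet(9, 13, 6, 13/4, 9/4)
obs 7: x=3 → posterior Dirichlet(9, 13, 6, 17/4, 9/4)
obs 8: x=1 → posterior Dirichlet(9, 14, 6, 17/4, 9/4)
obs 9: x=1 → posterior Dirichlet(9, 15, 6, 17/4, 9/4)
obs 10: x=4 → posterior Dirichlet(9, 15, 6, 17/4, 13/4)
obs 11: x=3 → posterior Dirichlet(9, 15, 6, 21/4, 13/4)
obs 12: x=2 → posterior Dirichlet(9, 15, 7, 21/4, 13/4)
obs 13: x=0 → posterior Dirichlet(10, 15, 7, 21/4, 13/4)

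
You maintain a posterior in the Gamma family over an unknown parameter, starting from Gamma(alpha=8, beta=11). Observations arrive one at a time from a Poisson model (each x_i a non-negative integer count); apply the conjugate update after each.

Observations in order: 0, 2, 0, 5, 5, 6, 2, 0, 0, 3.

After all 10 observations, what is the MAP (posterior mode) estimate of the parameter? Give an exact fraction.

obs 1: x=0 → posterior Gamma(8, 12)
obs 2: x=2 → posterior Gamma(10, 13)
obs 3: x=0 → posterior Gamma(10, 14)
obs 4: x=5 → posterior Gamma(15, 15)
obs 5: x=5 → posterior Gamma(20, 16)
obs 6: x=6 → posterior Gamma(26, 17)
obs 7: x=2 → posterior Gamma(28, 18)
obs 8: x=0 → posterior Gamma(28, 19)
obs 9: x=0 → posterior Gamma(28, 20)
obs 10: x=3 → posterior Gamma(31, 21)

10/7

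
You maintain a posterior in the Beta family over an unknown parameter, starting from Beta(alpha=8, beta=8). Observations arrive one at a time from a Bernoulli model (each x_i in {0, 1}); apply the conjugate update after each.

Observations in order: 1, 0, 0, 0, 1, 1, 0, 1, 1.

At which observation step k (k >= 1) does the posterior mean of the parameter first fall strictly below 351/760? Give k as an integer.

k = 4

obs 1: x=1 → posterior Beta(9, 8)
obs 2: x=0 → posterior Beta(9, 9)
obs 3: x=0 → posterior Beta(9, 10)
obs 4: x=0 → posterior Beta(9, 11)
obs 5: x=1 → posterior Beta(10, 11)
obs 6: x=1 → posterior Beta(11, 11)
obs 7: x=0 → posterior Beta(11, 12)
obs 8: x=1 → posterior Beta(12, 12)
obs 9: x=1 → posterior Beta(13, 12)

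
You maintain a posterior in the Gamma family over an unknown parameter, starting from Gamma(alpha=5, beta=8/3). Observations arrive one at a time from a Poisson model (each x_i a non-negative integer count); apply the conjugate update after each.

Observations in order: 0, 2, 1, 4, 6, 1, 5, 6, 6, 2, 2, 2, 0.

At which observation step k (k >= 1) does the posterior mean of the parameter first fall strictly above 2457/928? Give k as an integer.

obs 1: x=0 → posterior Gamma(5, 11/3)
obs 2: x=2 → posterior Gamma(7, 14/3)
obs 3: x=1 → posterior Gamma(8, 17/3)
obs 4: x=4 → posterior Gamma(12, 20/3)
obs 5: x=6 → posterior Gamma(18, 23/3)
obs 6: x=1 → posterior Gamma(19, 26/3)
obs 7: x=5 → posterior Gamma(24, 29/3)
obs 8: x=6 → posterior Gamma(30, 32/3)
obs 9: x=6 → posterior Gamma(36, 35/3)
obs 10: x=2 → posterior Gamma(38, 38/3)
obs 11: x=2 → posterior Gamma(40, 41/3)
obs 12: x=2 → posterior Gamma(42, 44/3)
obs 13: x=0 → posterior Gamma(42, 47/3)

k = 8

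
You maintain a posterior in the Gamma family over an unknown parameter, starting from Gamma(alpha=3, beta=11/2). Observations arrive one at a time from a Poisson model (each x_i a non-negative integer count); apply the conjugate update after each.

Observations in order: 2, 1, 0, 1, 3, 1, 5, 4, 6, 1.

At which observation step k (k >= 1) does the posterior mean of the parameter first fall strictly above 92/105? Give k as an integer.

obs 1: x=2 → posterior Gamma(5, 13/2)
obs 2: x=1 → posterior Gamma(6, 15/2)
obs 3: x=0 → posterior Gamma(6, 17/2)
obs 4: x=1 → posterior Gamma(7, 19/2)
obs 5: x=3 → posterior Gamma(10, 21/2)
obs 6: x=1 → posterior Gamma(11, 23/2)
obs 7: x=5 → posterior Gamma(16, 25/2)
obs 8: x=4 → posterior Gamma(20, 27/2)
obs 9: x=6 → posterior Gamma(26, 29/2)
obs 10: x=1 → posterior Gamma(27, 31/2)

k = 5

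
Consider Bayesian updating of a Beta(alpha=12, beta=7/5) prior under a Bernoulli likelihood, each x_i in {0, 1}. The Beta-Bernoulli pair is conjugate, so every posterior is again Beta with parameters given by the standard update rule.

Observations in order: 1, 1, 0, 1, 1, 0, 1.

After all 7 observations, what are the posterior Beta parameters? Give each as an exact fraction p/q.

alpha=17, beta=17/5

obs 1: x=1 → posterior Beta(13, 7/5)
obs 2: x=1 → posterior Beta(14, 7/5)
obs 3: x=0 → posterior Beta(14, 12/5)
obs 4: x=1 → posterior Beta(15, 12/5)
obs 5: x=1 → posterior Beta(16, 12/5)
obs 6: x=0 → posterior Beta(16, 17/5)
obs 7: x=1 → posterior Beta(17, 17/5)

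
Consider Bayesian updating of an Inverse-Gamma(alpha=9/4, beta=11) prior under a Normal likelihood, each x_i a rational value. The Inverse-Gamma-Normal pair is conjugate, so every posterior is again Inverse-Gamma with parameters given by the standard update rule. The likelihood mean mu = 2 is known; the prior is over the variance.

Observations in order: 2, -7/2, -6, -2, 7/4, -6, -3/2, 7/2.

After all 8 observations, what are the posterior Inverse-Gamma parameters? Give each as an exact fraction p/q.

obs 1: x=2 → posterior Inverse-Gamma(11/4, 11)
obs 2: x=-7/2 → posterior Inverse-Gamma(13/4, 209/8)
obs 3: x=-6 → posterior Inverse-Gamma(15/4, 465/8)
obs 4: x=-2 → posterior Inverse-Gamma(17/4, 529/8)
obs 5: x=7/4 → posterior Inverse-Gamma(19/4, 2117/32)
obs 6: x=-6 → posterior Inverse-Gamma(21/4, 3141/32)
obs 7: x=-3/2 → posterior Inverse-Gamma(23/4, 3337/32)
obs 8: x=7/2 → posterior Inverse-Gamma(25/4, 3373/32)

alpha=25/4, beta=3373/32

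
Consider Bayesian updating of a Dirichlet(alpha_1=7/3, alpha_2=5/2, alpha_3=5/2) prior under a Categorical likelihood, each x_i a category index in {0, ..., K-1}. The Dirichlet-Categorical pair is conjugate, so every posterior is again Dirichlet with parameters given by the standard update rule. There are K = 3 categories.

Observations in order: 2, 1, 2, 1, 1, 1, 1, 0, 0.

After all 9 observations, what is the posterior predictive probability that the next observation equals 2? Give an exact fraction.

obs 1: x=2 → posterior Dirichlet(7/3, 5/2, 7/2)
obs 2: x=1 → posterior Dirichlet(7/3, 7/2, 7/2)
obs 3: x=2 → posterior Dirichlet(7/3, 7/2, 9/2)
obs 4: x=1 → posterior Dirichlet(7/3, 9/2, 9/2)
obs 5: x=1 → posterior Dirichlet(7/3, 11/2, 9/2)
obs 6: x=1 → posterior Dirichlet(7/3, 13/2, 9/2)
obs 7: x=1 → posterior Dirichlet(7/3, 15/2, 9/2)
obs 8: x=0 → posterior Dirichlet(10/3, 15/2, 9/2)
obs 9: x=0 → posterior Dirichlet(13/3, 15/2, 9/2)

27/98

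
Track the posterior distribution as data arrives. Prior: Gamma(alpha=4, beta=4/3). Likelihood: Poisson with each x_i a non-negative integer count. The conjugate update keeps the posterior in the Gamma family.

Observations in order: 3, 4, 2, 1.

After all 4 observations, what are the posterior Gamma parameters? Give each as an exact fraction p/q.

obs 1: x=3 → posterior Gamma(7, 7/3)
obs 2: x=4 → posterior Gamma(11, 10/3)
obs 3: x=2 → posterior Gamma(13, 13/3)
obs 4: x=1 → posterior Gamma(14, 16/3)

alpha=14, beta=16/3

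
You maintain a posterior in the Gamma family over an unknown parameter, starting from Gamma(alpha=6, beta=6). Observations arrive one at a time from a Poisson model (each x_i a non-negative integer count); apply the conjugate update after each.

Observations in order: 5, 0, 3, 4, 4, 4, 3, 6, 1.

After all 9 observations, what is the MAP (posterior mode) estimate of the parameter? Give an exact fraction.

7/3

obs 1: x=5 → posterior Gamma(11, 7)
obs 2: x=0 → posterior Gamma(11, 8)
obs 3: x=3 → posterior Gamma(14, 9)
obs 4: x=4 → posterior Gamma(18, 10)
obs 5: x=4 → posterior Gamma(22, 11)
obs 6: x=4 → posterior Gamma(26, 12)
obs 7: x=3 → posterior Gamma(29, 13)
obs 8: x=6 → posterior Gamma(35, 14)
obs 9: x=1 → posterior Gamma(36, 15)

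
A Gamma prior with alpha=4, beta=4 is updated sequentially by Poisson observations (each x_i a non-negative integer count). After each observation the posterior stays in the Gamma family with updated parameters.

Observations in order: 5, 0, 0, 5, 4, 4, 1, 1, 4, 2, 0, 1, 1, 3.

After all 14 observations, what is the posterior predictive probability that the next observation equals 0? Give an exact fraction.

obs 1: x=5 → posterior Gamma(9, 5)
obs 2: x=0 → posterior Gamma(9, 6)
obs 3: x=0 → posterior Gamma(9, 7)
obs 4: x=5 → posterior Gamma(14, 8)
obs 5: x=4 → posterior Gamma(18, 9)
obs 6: x=4 → posterior Gamma(22, 10)
obs 7: x=1 → posterior Gamma(23, 11)
obs 8: x=1 → posterior Gamma(24, 12)
obs 9: x=4 → posterior Gamma(28, 13)
obs 10: x=2 → posterior Gamma(30, 14)
obs 11: x=0 → posterior Gamma(30, 15)
obs 12: x=1 → posterior Gamma(31, 16)
obs 13: x=1 → posterior Gamma(32, 17)
obs 14: x=3 → posterior Gamma(35, 18)

86007768245986699029416418046179908027154432/570658162108627174778971075491512021856922699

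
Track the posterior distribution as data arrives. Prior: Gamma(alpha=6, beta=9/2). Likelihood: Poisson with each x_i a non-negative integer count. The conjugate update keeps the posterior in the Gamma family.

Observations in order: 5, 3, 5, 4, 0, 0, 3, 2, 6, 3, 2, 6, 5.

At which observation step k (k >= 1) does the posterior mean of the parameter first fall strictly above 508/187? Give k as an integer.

k = 12

obs 1: x=5 → posterior Gamma(11, 11/2)
obs 2: x=3 → posterior Gamma(14, 13/2)
obs 3: x=5 → posterior Gamma(19, 15/2)
obs 4: x=4 → posterior Gamma(23, 17/2)
obs 5: x=0 → posterior Gamma(23, 19/2)
obs 6: x=0 → posterior Gamma(23, 21/2)
obs 7: x=3 → posterior Gamma(26, 23/2)
obs 8: x=2 → posterior Gamma(28, 25/2)
obs 9: x=6 → posterior Gamma(34, 27/2)
obs 10: x=3 → posterior Gamma(37, 29/2)
obs 11: x=2 → posterior Gamma(39, 31/2)
obs 12: x=6 → posterior Gamma(45, 33/2)
obs 13: x=5 → posterior Gamma(50, 35/2)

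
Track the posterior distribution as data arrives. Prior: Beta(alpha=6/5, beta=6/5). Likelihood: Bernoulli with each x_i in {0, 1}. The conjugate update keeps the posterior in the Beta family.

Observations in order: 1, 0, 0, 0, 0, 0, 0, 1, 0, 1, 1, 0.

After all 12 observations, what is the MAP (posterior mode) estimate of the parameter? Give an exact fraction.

21/62

obs 1: x=1 → posterior Beta(11/5, 6/5)
obs 2: x=0 → posterior Beta(11/5, 11/5)
obs 3: x=0 → posterior Beta(11/5, 16/5)
obs 4: x=0 → posterior Beta(11/5, 21/5)
obs 5: x=0 → posterior Beta(11/5, 26/5)
obs 6: x=0 → posterior Beta(11/5, 31/5)
obs 7: x=0 → posterior Beta(11/5, 36/5)
obs 8: x=1 → posterior Beta(16/5, 36/5)
obs 9: x=0 → posterior Beta(16/5, 41/5)
obs 10: x=1 → posterior Beta(21/5, 41/5)
obs 11: x=1 → posterior Beta(26/5, 41/5)
obs 12: x=0 → posterior Beta(26/5, 46/5)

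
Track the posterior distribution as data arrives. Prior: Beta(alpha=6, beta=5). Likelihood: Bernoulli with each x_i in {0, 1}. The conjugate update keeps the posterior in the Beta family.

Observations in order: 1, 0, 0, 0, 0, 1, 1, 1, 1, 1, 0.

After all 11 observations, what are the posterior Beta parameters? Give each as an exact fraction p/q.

alpha=12, beta=10

obs 1: x=1 → posterior Beta(7, 5)
obs 2: x=0 → posterior Beta(7, 6)
obs 3: x=0 → posterior Beta(7, 7)
obs 4: x=0 → posterior Beta(7, 8)
obs 5: x=0 → posterior Beta(7, 9)
obs 6: x=1 → posterior Beta(8, 9)
obs 7: x=1 → posterior Beta(9, 9)
obs 8: x=1 → posterior Beta(10, 9)
obs 9: x=1 → posterior Beta(11, 9)
obs 10: x=1 → posterior Beta(12, 9)
obs 11: x=0 → posterior Beta(12, 10)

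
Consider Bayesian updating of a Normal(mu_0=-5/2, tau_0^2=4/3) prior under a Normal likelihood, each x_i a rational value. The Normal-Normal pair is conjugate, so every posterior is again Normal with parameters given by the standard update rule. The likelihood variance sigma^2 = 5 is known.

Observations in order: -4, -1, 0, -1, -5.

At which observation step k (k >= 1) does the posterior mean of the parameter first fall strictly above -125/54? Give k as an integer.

k = 3

obs 1: x=-4 → posterior Normal(-107/38, 20/19)
obs 2: x=-1 → posterior Normal(-5/2, 20/23)
obs 3: x=0 → posterior Normal(-115/54, 20/27)
obs 4: x=-1 → posterior Normal(-123/62, 20/31)
obs 5: x=-5 → posterior Normal(-163/70, 4/7)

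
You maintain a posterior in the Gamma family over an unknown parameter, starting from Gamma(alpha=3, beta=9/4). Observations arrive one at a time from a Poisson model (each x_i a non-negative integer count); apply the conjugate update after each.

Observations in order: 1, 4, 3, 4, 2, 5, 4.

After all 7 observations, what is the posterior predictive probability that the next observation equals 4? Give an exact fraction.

360717066717708239085643082672281120796682587904/2418330769289520463963038742566759257517431737201

obs 1: x=1 → posterior Gamma(4, 13/4)
obs 2: x=4 → posterior Gamma(8, 17/4)
obs 3: x=3 → posterior Gamma(11, 21/4)
obs 4: x=4 → posterior Gamma(15, 25/4)
obs 5: x=2 → posterior Gamma(17, 29/4)
obs 6: x=5 → posterior Gamma(22, 33/4)
obs 7: x=4 → posterior Gamma(26, 37/4)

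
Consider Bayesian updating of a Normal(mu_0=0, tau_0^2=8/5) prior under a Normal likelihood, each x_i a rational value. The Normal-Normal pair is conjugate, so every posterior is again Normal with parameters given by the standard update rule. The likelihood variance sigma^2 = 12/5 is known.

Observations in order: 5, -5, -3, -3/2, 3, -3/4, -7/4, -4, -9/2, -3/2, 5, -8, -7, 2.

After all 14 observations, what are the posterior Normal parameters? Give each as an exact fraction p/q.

obs 1: x=5 → posterior Normal(2, 24/25)
obs 2: x=-5 → posterior Normal(0, 24/35)
obs 3: x=-3 → posterior Normal(-2/3, 8/15)
obs 4: x=-3/2 → posterior Normal(-9/11, 24/55)
obs 5: x=3 → posterior Normal(-3/13, 24/65)
obs 6: x=-3/4 → posterior Normal(-3/10, 8/25)
obs 7: x=-7/4 → posterior Normal(-8/17, 24/85)
obs 8: x=-4 → posterior Normal(-16/19, 24/95)
obs 9: x=-9/2 → posterior Normal(-25/21, 8/35)
obs 10: x=-3/2 → posterior Normal(-28/23, 24/115)
obs 11: x=5 → posterior Normal(-18/25, 24/125)
obs 12: x=-8 → posterior Normal(-34/27, 8/45)
obs 13: x=-7 → posterior Normal(-48/29, 24/145)
obs 14: x=2 → posterior Normal(-44/31, 24/155)

mu_0=-44/31, tau_0^2=24/155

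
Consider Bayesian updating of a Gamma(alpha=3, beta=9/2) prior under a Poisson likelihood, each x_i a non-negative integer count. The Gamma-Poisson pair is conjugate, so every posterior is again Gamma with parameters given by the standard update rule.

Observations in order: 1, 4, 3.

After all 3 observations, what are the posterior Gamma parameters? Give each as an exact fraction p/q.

obs 1: x=1 → posterior Gamma(4, 11/2)
obs 2: x=4 → posterior Gamma(8, 13/2)
obs 3: x=3 → posterior Gamma(11, 15/2)

alpha=11, beta=15/2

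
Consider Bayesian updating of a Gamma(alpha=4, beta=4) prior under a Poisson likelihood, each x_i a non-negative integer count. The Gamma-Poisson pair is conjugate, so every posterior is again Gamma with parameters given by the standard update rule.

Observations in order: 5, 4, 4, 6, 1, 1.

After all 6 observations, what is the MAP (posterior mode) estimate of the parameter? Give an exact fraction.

12/5

obs 1: x=5 → posterior Gamma(9, 5)
obs 2: x=4 → posterior Gamma(13, 6)
obs 3: x=4 → posterior Gamma(17, 7)
obs 4: x=6 → posterior Gamma(23, 8)
obs 5: x=1 → posterior Gamma(24, 9)
obs 6: x=1 → posterior Gamma(25, 10)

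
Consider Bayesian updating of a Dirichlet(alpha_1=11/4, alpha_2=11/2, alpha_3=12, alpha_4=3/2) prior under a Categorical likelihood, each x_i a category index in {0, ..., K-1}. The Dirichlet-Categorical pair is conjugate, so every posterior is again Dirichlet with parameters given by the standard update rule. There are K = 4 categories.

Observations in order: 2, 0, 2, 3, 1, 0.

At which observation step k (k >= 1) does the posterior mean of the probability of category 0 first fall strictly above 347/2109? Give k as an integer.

k = 6

obs 1: x=2 → posterior Dirichlet(11/4, 11/2, 13, 3/2)
obs 2: x=0 → posterior Dirichlet(15/4, 11/2, 13, 3/2)
obs 3: x=2 → posterior Dirichlet(15/4, 11/2, 14, 3/2)
obs 4: x=3 → posterior Dirichlet(15/4, 11/2, 14, 5/2)
obs 5: x=1 → posterior Dirichlet(15/4, 13/2, 14, 5/2)
obs 6: x=0 → posterior Dirichlet(19/4, 13/2, 14, 5/2)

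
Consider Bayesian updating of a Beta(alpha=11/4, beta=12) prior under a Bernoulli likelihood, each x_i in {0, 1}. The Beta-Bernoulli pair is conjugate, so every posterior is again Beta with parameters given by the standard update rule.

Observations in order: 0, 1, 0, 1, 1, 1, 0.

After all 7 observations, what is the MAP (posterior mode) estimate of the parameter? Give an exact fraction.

23/79

obs 1: x=0 → posterior Beta(11/4, 13)
obs 2: x=1 → posterior Beta(15/4, 13)
obs 3: x=0 → posterior Beta(15/4, 14)
obs 4: x=1 → posterior Beta(19/4, 14)
obs 5: x=1 → posterior Beta(23/4, 14)
obs 6: x=1 → posterior Beta(27/4, 14)
obs 7: x=0 → posterior Beta(27/4, 15)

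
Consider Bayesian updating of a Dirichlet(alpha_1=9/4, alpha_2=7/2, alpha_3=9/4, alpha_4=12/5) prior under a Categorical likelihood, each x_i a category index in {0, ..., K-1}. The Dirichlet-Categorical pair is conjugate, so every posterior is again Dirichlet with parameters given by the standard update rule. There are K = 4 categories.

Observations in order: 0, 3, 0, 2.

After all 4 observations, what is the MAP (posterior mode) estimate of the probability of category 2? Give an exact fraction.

45/208

obs 1: x=0 → posterior Dirichlet(13/4, 7/2, 9/4, 12/5)
obs 2: x=3 → posterior Dirichlet(13/4, 7/2, 9/4, 17/5)
obs 3: x=0 → posterior Dirichlet(17/4, 7/2, 9/4, 17/5)
obs 4: x=2 → posterior Dirichlet(17/4, 7/2, 13/4, 17/5)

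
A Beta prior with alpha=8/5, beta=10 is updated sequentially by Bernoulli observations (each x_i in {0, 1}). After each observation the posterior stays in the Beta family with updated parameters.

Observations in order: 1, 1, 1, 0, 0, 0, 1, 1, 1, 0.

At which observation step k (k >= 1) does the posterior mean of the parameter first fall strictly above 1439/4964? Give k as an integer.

k = 3

obs 1: x=1 → posterior Beta(13/5, 10)
obs 2: x=1 → posterior Beta(18/5, 10)
obs 3: x=1 → posterior Beta(23/5, 10)
obs 4: x=0 → posterior Beta(23/5, 11)
obs 5: x=0 → posterior Beta(23/5, 12)
obs 6: x=0 → posterior Beta(23/5, 13)
obs 7: x=1 → posterior Beta(28/5, 13)
obs 8: x=1 → posterior Beta(33/5, 13)
obs 9: x=1 → posterior Beta(38/5, 13)
obs 10: x=0 → posterior Beta(38/5, 14)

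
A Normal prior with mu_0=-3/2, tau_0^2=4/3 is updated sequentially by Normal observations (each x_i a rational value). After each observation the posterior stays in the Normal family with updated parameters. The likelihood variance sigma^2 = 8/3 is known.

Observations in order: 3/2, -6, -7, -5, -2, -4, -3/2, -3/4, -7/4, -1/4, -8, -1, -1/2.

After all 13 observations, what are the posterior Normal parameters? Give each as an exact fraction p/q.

obs 1: x=3/2 → posterior Normal(-1/2, 8/9)
obs 2: x=-6 → posterior Normal(-15/8, 2/3)
obs 3: x=-7 → posterior Normal(-29/10, 8/15)
obs 4: x=-5 → posterior Normal(-13/4, 4/9)
obs 5: x=-2 → posterior Normal(-43/14, 8/21)
obs 6: x=-4 → posterior Normal(-51/16, 1/3)
obs 7: x=-3/2 → posterior Normal(-3, 8/27)
obs 8: x=-3/4 → posterior Normal(-111/40, 4/15)
obs 9: x=-7/4 → posterior Normal(-59/22, 8/33)
obs 10: x=-1/4 → posterior Normal(-119/48, 2/9)
obs 11: x=-8 → posterior Normal(-151/52, 8/39)
obs 12: x=-1 → posterior Normal(-155/56, 4/21)
obs 13: x=-1/2 → posterior Normal(-157/60, 8/45)

mu_0=-157/60, tau_0^2=8/45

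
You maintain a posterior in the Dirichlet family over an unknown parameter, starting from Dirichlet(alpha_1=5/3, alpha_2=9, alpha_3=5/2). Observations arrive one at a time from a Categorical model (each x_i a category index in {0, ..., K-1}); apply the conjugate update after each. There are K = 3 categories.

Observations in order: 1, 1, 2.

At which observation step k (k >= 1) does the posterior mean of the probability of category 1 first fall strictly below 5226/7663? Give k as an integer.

k = 3

obs 1: x=1 → posterior Dirichlet(5/3, 10, 5/2)
obs 2: x=1 → posterior Dirichlet(5/3, 11, 5/2)
obs 3: x=2 → posterior Dirichlet(5/3, 11, 7/2)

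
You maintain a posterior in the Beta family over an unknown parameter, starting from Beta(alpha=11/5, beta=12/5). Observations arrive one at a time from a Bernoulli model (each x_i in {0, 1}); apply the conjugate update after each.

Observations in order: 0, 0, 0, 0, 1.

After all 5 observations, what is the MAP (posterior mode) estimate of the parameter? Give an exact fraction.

obs 1: x=0 → posterior Beta(11/5, 17/5)
obs 2: x=0 → posterior Beta(11/5, 22/5)
obs 3: x=0 → posterior Beta(11/5, 27/5)
obs 4: x=0 → posterior Beta(11/5, 32/5)
obs 5: x=1 → posterior Beta(16/5, 32/5)

11/38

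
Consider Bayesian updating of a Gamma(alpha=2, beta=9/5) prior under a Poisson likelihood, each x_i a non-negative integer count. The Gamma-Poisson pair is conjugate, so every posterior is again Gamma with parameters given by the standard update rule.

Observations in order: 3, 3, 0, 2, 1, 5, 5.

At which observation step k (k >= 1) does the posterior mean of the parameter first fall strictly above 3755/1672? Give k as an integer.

k = 7

obs 1: x=3 → posterior Gamma(5, 14/5)
obs 2: x=3 → posterior Gamma(8, 19/5)
obs 3: x=0 → posterior Gamma(8, 24/5)
obs 4: x=2 → posterior Gamma(10, 29/5)
obs 5: x=1 → posterior Gamma(11, 34/5)
obs 6: x=5 → posterior Gamma(16, 39/5)
obs 7: x=5 → posterior Gamma(21, 44/5)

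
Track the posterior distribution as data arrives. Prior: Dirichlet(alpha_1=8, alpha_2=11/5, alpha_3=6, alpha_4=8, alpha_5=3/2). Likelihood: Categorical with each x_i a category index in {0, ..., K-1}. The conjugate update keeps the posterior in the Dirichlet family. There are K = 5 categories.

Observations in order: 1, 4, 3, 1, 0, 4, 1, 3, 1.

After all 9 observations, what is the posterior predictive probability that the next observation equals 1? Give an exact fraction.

obs 1: x=1 → posterior Dirichlet(8, 16/5, 6, 8, 3/2)
obs 2: x=4 → posterior Dirichlet(8, 16/5, 6, 8, 5/2)
obs 3: x=3 → posterior Dirichlet(8, 16/5, 6, 9, 5/2)
obs 4: x=1 → posterior Dirichlet(8, 21/5, 6, 9, 5/2)
obs 5: x=0 → posterior Dirichlet(9, 21/5, 6, 9, 5/2)
obs 6: x=4 → posterior Dirichlet(9, 21/5, 6, 9, 7/2)
obs 7: x=1 → posterior Dirichlet(9, 26/5, 6, 9, 7/2)
obs 8: x=3 → posterior Dirichlet(9, 26/5, 6, 10, 7/2)
obs 9: x=1 → posterior Dirichlet(9, 31/5, 6, 10, 7/2)

62/347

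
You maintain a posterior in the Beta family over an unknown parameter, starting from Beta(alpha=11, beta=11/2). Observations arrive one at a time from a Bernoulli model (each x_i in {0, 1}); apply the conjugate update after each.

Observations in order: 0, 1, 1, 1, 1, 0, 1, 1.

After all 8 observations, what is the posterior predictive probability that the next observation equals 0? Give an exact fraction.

15/49

obs 1: x=0 → posterior Beta(11, 13/2)
obs 2: x=1 → posterior Beta(12, 13/2)
obs 3: x=1 → posterior Beta(13, 13/2)
obs 4: x=1 → posterior Beta(14, 13/2)
obs 5: x=1 → posterior Beta(15, 13/2)
obs 6: x=0 → posterior Beta(15, 15/2)
obs 7: x=1 → posterior Beta(16, 15/2)
obs 8: x=1 → posterior Beta(17, 15/2)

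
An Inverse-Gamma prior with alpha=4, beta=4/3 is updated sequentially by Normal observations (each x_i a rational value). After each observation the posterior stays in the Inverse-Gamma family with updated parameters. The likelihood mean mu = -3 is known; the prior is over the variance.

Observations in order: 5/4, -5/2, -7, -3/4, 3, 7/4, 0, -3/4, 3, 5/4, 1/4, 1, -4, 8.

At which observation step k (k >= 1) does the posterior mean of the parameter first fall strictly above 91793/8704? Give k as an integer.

obs 1: x=5/4 → posterior Inverse-Gamma(9/2, 995/96)
obs 2: x=-5/2 → posterior Inverse-Gamma(5, 1007/96)
obs 3: x=-7 → posterior Inverse-Gamma(11/2, 1775/96)
obs 4: x=-3/4 → posterior Inverse-Gamma(6, 1009/48)
obs 5: x=3 → posterior Inverse-Gamma(13/2, 1873/48)
obs 6: x=7/4 → posterior Inverse-Gamma(7, 4829/96)
obs 7: x=0 → posterior Inverse-Gamma(15/2, 5261/96)
obs 8: x=-3/4 → posterior Inverse-Gamma(8, 172/3)
obs 9: x=3 → posterior Inverse-Gamma(17/2, 226/3)
obs 10: x=5/4 → posterior Inverse-Gamma(9, 8099/96)
obs 11: x=1/4 → posterior Inverse-Gamma(19/2, 4303/48)
obs 12: x=1 → posterior Inverse-Gamma(10, 4687/48)
obs 13: x=-4 → posterior Inverse-Gamma(21/2, 4711/48)
obs 14: x=8 → posterior Inverse-Gamma(11, 7615/48)

k = 11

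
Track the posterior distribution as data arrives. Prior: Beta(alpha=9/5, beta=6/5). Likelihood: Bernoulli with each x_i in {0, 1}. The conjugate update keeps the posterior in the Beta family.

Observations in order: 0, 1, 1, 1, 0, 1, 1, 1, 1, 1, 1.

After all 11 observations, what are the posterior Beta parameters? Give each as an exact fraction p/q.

obs 1: x=0 → posterior Beta(9/5, 11/5)
obs 2: x=1 → posterior Beta(14/5, 11/5)
obs 3: x=1 → posterior Beta(19/5, 11/5)
obs 4: x=1 → posterior Beta(24/5, 11/5)
obs 5: x=0 → posterior Beta(24/5, 16/5)
obs 6: x=1 → posterior Beta(29/5, 16/5)
obs 7: x=1 → posterior Beta(34/5, 16/5)
obs 8: x=1 → posterior Beta(39/5, 16/5)
obs 9: x=1 → posterior Beta(44/5, 16/5)
obs 10: x=1 → posterior Beta(49/5, 16/5)
obs 11: x=1 → posterior Beta(54/5, 16/5)

alpha=54/5, beta=16/5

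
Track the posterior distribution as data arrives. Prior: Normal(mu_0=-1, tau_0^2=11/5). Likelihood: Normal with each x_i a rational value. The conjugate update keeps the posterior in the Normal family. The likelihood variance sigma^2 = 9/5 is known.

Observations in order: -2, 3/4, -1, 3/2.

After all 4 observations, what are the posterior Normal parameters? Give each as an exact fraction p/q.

obs 1: x=-2 → posterior Normal(-31/20, 99/100)
obs 2: x=3/4 → posterior Normal(-91/124, 99/155)
obs 3: x=-1 → posterior Normal(-45/56, 33/70)
obs 4: x=3/2 → posterior Normal(-69/212, 99/265)

mu_0=-69/212, tau_0^2=99/265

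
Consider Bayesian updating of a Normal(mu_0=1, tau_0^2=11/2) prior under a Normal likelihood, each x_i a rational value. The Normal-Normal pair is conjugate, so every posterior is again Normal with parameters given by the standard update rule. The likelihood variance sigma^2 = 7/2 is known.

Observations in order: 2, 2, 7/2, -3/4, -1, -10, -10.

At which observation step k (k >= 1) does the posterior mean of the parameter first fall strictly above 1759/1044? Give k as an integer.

obs 1: x=2 → posterior Normal(29/18, 77/36)
obs 2: x=2 → posterior Normal(51/29, 77/58)
obs 3: x=7/2 → posterior Normal(179/80, 77/80)
obs 4: x=-3/4 → posterior Normal(325/204, 77/102)
obs 5: x=-1 → posterior Normal(281/248, 77/124)
obs 6: x=-10 → posterior Normal(-159/292, 77/146)
obs 7: x=-10 → posterior Normal(-599/336, 11/24)

k = 2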